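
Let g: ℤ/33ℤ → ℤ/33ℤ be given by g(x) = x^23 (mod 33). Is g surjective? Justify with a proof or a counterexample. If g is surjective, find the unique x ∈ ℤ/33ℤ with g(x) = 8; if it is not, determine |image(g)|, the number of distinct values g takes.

2

Computing x^23 mod 33 for each x (by repeated squaring, reducing mod 33 at every step), the values g(0), g(1), …, g(32) are: 0, 1, 8, 27, 31, 26, 18, 13, 17, 3, 10, 11, 12, 19, 5, 9, 4, 29, 24, 28, 14, 21, 22, 23, 30, 16, 20, 15, 7, 2, 6, 25, 32.
Every element of ℤ/33ℤ appears exactly once in this list, so g is a bijection, and in particular surjective.
Since g is surjective, we read off the preimage of 8 from the same table: g(2) = 8, so g⁻¹(8) = 2.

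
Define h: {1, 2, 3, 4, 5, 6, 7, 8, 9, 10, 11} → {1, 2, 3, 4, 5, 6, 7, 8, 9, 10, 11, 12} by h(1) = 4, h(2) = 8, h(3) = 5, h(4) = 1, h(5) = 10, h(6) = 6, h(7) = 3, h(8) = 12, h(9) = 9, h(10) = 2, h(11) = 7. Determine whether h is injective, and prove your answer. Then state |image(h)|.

11

The values h(1), …, h(11) are 4, 8, 5, 1, 10, 6, 3, 12, 9, 2, 7 — all distinct.
So h(a) = h(b) only when a = b, and h is injective.
The image of h is {1, 2, 3, 4, 5, 6, 7, 8, 9, 10, 12}, which has 11 elements.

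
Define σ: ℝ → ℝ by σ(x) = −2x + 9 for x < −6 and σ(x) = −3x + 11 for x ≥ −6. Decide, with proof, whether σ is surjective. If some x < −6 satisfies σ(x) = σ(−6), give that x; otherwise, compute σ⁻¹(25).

Both pieces are strictly decreasing (slopes −2 and −3), so each is injective on its own interval.
The left piece maps (−∞, −6) onto (21, ∞); the right piece maps [−6, ∞) onto (−∞, 29].
The union (21, ∞) ∪ (−∞, 29] covers ℝ, so σ is surjective.
For the follow-up: the images overlap, so an x < −6 with σ(x) = σ(−6) exists. σ(−6) = 29; solving −2x + 9 = 29 for x < −6 gives x = (29 − 9)/(−2) = −10.

-10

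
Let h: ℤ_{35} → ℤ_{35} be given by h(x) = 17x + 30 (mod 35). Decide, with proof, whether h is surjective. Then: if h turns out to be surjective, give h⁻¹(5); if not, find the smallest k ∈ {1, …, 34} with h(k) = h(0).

Since gcd(17, 35) = 1, 17 is invertible modulo 35. Euclid's algorithm: 35 = 2·17 + 1; back-substituting gives 1 = 33·17 − 16·35, so 17⁻¹ ≡ 33 (mod 35).
For any y ∈ ℤ_{35}, x = 33(y − 30) mod 35 satisfies h(x) = 17·33(y − 30) + 30 ≡ y (since 17·33 ≡ 1 mod 35). So every y has a preimage.
Hence h is surjective.
Since h is surjective, we find h⁻¹(5): we need 17x ≡ 5 − 30 ≡ 10 (mod 35). Using 17⁻¹ = 33: x ≡ 33·10 = 330 = 9·35 + 15, so x = 15.
Check: h(15) = 17·15 + 30 = 285 = 8·35 + 5 ≡ 5 (mod 35).

15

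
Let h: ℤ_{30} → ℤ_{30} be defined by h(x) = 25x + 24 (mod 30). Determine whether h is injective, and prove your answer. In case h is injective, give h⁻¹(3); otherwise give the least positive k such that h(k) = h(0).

6

We have gcd(25, 30) = 5 > 1. Taking s = 0 and t = 6: h(0) = 24 and h(6) = 25·6 + 24 = 174 ≡ 24 (mod 30).
So h(0) = h(6) while 0 ≠ 6, thus h is not injective.
Since h is not injective, we find the least positive k with h(k) = h(0): this means 25k ≡ 0 (mod 30), i.e. 30 ∣ 25k. Since gcd(25, 30) = 5, dividing through by 5 this holds exactly when 6 ∣ 5k, and as gcd(5, 6) = 1, exactly when 6 ∣ k.
The smallest positive such k is 6.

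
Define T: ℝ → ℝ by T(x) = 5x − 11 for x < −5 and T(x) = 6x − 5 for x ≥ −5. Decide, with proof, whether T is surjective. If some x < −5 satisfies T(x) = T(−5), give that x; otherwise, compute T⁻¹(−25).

Both pieces are strictly increasing (slopes 5 and 6), so each is injective on its own interval.
The left piece maps (−∞, −5) onto (−∞, −36); the right piece maps [−5, ∞) onto [−35, ∞).
The union (−∞, −36) ∪ [−35, ∞) omits the interval between −36 and −35; in particular −36 has no preimage. So T is not surjective.
Because the two images are disjoint, no x < −5 has T(x) = T(−5), so we compute T⁻¹(−25): −25 lies in [−35, ∞), so solve 6x − 5 = −25: x = (−25 + 5)/6 = −10/3.

-10/3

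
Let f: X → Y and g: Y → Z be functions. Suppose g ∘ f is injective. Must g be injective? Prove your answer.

not injective

No. Take X = {1, 2, 3}, Y = {1, 2, 3, 4, 5}, Z = {1, 2, 3, 4, 5}, f(a) = a for each a ∈ X, and g(b) = 4 if b ∈ {4, 5} else g(b) = b.
Then g ∘ f = f is injective (X ⊂ Y and f is the inclusion), but g(4) = g(5) = 4 with 4 ≠ 5, so g is not injective.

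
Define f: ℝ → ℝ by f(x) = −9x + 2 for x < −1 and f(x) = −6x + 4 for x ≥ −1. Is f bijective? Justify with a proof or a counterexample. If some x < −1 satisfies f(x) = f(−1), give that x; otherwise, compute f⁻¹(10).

Both pieces are strictly decreasing (slopes −9 and −6), so each is injective on its own interval.
The left piece maps (−∞, −1) onto (11, ∞); the right piece maps [−1, ∞) onto (−∞, 10].
The images leave a gap (11 has no preimage), so f is not surjective, hence not bijective.
Because the two images are disjoint, no x < −1 has f(x) = f(−1), so we compute f⁻¹(10): 10 lies in (−∞, 10], so solve −6x + 4 = 10: x = (10 − 4)/(−6) = −1.

-1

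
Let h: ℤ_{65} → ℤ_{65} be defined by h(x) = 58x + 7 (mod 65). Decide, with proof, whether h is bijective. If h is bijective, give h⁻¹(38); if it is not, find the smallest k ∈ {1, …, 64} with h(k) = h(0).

42

Recall that injectivity means: for all x_1, x_2 in the domain, h(x_1) = h(x_2) implies x_1 = x_2.
Suppose h(x_1) = h(x_2) in ℤ_{65}. Then 58x_1 + 7 ≡ 58x_2 + 7 (mod 65), so 58(x_1 − x_2) ≡ 0 (mod 65).
Since gcd(58, 65) = 1, 58 is invertible modulo 65, so x_1 − x_2 ≡ 0 (mod 65), i.e. x_1 = x_2.
We now compute 58⁻¹ mod 65 explicitly. Euclid's algorithm: 65 = 1·58 + 7, 58 = 8·7 + 2, 7 = 3·2 + 1; back-substituting gives 1 = 37·58 − 33·65, so 58⁻¹ ≡ 37 (mod 65).
Then y ↦ 37(y − 7) is a two-sided inverse to h, so every y ∈ ℤ_{65} has a preimage.
So h is bijective.
Since h is bijective, we find h⁻¹(38): we need 58x ≡ 38 − 7 ≡ 31 (mod 65). Using 58⁻¹ = 37: x ≡ 37·31 = 1147 = 17·65 + 42, so x = 42.
Check: h(42) = 58·42 + 7 = 2443 = 37·65 + 38 ≡ 38 (mod 65).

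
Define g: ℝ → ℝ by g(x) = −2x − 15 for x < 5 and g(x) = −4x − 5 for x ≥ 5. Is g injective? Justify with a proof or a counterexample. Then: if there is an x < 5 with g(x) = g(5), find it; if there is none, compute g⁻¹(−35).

Both pieces are strictly decreasing (slopes −2 and −4), so each is injective on its own interval.
The left piece maps (−∞, 5) onto (−25, ∞); the right piece maps [5, ∞) onto (−∞, −25].
These images are disjoint, so no value is attained by both pieces. Thus g is injective.
Because the two images are disjoint, no x < 5 has g(x) = g(5), so we compute g⁻¹(−35): −35 lies in (−∞, −25], so solve −4x − 5 = −35: x = (−35 + 5)/(−4) = 15/2.

15/2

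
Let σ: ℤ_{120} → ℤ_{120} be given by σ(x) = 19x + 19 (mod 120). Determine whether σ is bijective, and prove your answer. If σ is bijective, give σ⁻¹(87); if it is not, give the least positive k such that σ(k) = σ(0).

92

Recall: σ is injective when σ(a) = σ(b) forces a = b.
Suppose σ(a) = σ(b) in ℤ_{120}. Then 19a + 19 ≡ 19b + 19 (mod 120), thus 19(a − b) ≡ 0 (mod 120).
Since gcd(19, 120) = 1, 19 is invertible modulo 120, thus a − b ≡ 0 (mod 120), i.e. a = b.
We now compute 19⁻¹ mod 120 explicitly. Euclid's algorithm: 120 = 6·19 + 6, 19 = 3·6 + 1; back-substituting gives 1 = 19·19 − 3·120, so 19⁻¹ ≡ 19 (mod 120).
Then y ↦ 19(y − 19) is a two-sided inverse to σ, so every y ∈ ℤ_{120} has a preimage.
So σ is bijective.
Since σ is bijective, we find σ⁻¹(87): we need 19x ≡ 87 − 19 ≡ 68 (mod 120). Using 19⁻¹ = 19: x ≡ 19·68 = 1292 = 10·120 + 92, so x = 92.
Check: σ(92) = 19·92 + 19 = 1767 = 14·120 + 87 ≡ 87 (mod 120).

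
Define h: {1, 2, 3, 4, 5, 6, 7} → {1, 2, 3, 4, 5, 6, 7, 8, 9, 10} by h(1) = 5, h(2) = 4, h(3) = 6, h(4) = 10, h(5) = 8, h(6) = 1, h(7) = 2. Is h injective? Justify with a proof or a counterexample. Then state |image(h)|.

7

The values h(1), …, h(7) are 5, 4, 6, 10, 8, 1, 2 — all distinct.
So h(x_1) = h(x_2) only when x_1 = x_2, and h is injective.
The image of h is {1, 2, 4, 5, 6, 8, 10}, which has 7 elements.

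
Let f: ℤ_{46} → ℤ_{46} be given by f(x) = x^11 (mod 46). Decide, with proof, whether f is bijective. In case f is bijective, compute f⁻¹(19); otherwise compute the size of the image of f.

f(1) = 1^11 = 1.
f(3): Repeated squaring mod 46: 3^1 ≡ 3, 3^2 ≡ 3² = 9, 3^4 ≡ 9² = 81 ≡ 35, 3^8 ≡ 35² = 1225 ≡ 29. Since 11 = 8 + 2 + 1, 3^11 ≡ 29·9·3: 29·9 = 261 ≡ 31, then 31·3 = 93 ≡ 1. So 3^11 ≡ 1 (mod 46).
So f(1) = f(3) = 1 while 1 ≠ 3, therefore f is not injective, hence not bijective.
Since f is not bijective, we determine |image(f)|. Computing x^11 mod 46 for each x (by repeated squaring, reducing mod 46 at every step), the values f(0), f(1), …, f(45) are: 0, 1, 24, 1, 24, 45, 24, 45, 24, 1, 22, 45, 24, 1, 22, 45, 24, 45, 24, 45, 22, 45, 22, 23, 24, 1, 24, 1, 22, 1, 22, 1, 24, 45, 22, 1, 24, 45, 22, 1, 22, 1, 22, 45, 22, 45.
The distinct values are {0, 1, 22, 23, 24, 45}; there are 6 of them.

6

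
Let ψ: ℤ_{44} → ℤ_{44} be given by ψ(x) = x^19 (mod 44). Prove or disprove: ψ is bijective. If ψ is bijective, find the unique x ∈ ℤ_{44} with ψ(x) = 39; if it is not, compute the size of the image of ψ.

33

ψ(0) = 0^19 = 0.
ψ(22): Repeated squaring mod 44: 22^1 ≡ 22, 22^2 ≡ 22² = 484 ≡ 0, 22^4 ≡ 0² = 0, 22^8 ≡ 0² = 0, 22^16 ≡ 0² = 0. Since 19 = 16 + 2 + 1, 22^19 ≡ 0·0·22: 0·0 = 0, then 0·22 = 0. So 22^19 ≡ 0 (mod 44).
So ψ(0) = ψ(22) = 0 while 0 ≠ 22, so ψ is not injective, hence not bijective.
Since ψ is not bijective, we determine |image(ψ)|. Computing x^19 mod 44 for each x (by repeated squaring, reducing mod 44 at every step), the values ψ(0), ψ(1), …, ψ(43) are: 0, 1, 28, 15, 36, 9, 24, 19, 40, 5, 32, 11, 12, 17, 4, 3, 20, 13, 8, 7, 16, 21, 0, 23, 28, 37, 36, 31, 24, 41, 40, 27, 32, 33, 12, 39, 4, 25, 20, 35, 8, 29, 16, 43.
The distinct values are {0, 1, 3, 4, 5, 7, 8, 9, 11, 12, 13, 15, 16, 17, 19, 20, 21, 23, 24, 25, 27, 28, 29, 31, 32, 33, 35, 36, 37, 39, 40, 41, 43}; there are 33 of them.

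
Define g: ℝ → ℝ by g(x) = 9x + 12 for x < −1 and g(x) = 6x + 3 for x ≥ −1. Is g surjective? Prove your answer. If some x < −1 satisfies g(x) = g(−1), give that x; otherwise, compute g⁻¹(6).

-5/3

Both pieces are strictly increasing (slopes 9 and 6), so each is injective on its own interval.
The left piece maps (−∞, −1) onto (−∞, 3); the right piece maps [−1, ∞) onto [−3, ∞).
The union (−∞, 3) ∪ [−3, ∞) covers ℝ, so g is surjective.
For the follow-up: the images overlap, so an x < −1 with g(x) = g(−1) exists. g(−1) = −3; solving 9x + 12 = −3 for x < −1 gives x = (−3 − 12)/9 = −5/3.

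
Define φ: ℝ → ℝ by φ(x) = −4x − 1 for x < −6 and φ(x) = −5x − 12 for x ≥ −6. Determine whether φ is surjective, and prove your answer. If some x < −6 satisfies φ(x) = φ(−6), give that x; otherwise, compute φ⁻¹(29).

-15/2

Both pieces are strictly decreasing (slopes −4 and −5), so each is injective on its own interval.
The left piece maps (−∞, −6) onto (23, ∞); the right piece maps [−6, ∞) onto (−∞, 18].
The union (23, ∞) ∪ (−∞, 18] omits the interval between 23 and 18; in particular 23 has no preimage. So φ is not surjective.
Because the two images are disjoint, no x < −6 has φ(x) = φ(−6), so we compute φ⁻¹(29): 29 lies in (23, ∞), so solve −4x − 1 = 29: x = (29 + 1)/(−4) = −15/2.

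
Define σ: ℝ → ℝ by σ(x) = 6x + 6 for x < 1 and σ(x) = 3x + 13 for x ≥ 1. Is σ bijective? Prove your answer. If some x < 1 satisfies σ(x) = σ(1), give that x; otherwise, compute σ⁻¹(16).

Both pieces are strictly increasing (slopes 6 and 3), so each is injective on its own interval.
The left piece maps (−∞, 1) onto (−∞, 12); the right piece maps [1, ∞) onto [16, ∞).
The images leave a gap (12 has no preimage), so σ is not surjective, hence not bijective.
Because the two images are disjoint, no x < 1 has σ(x) = σ(1), so we compute σ⁻¹(16): 16 lies in [16, ∞), so solve 3x + 13 = 16: x = (16 − 13)/3 = 1.

1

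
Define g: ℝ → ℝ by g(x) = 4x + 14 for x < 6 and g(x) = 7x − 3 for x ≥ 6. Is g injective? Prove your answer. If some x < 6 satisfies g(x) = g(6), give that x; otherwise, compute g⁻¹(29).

15/4

Both pieces are strictly increasing (slopes 4 and 7), so each is injective on its own interval.
The left piece maps (−∞, 6) onto (−∞, 38); the right piece maps [6, ∞) onto [39, ∞).
These images are disjoint, so no value is attained by both pieces. Therefore g is injective.
Because the two images are disjoint, no x < 6 has g(x) = g(6), so we compute g⁻¹(29): 29 lies in (−∞, 38), so solve 4x + 14 = 29: x = (29 − 14)/4 = 15/4.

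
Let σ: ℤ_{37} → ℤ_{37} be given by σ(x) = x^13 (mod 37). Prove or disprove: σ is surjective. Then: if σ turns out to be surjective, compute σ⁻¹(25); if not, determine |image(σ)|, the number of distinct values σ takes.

28

Since 37 is prime, the nonzero elements of ℤ_{37} form a cyclic group of order 36.
As gcd(13, 36) = 1, raising to the 13th power is a bijection on this group: if a^13 ≡ b^13 then (ab^{−1})^13 = 1, and the only element of order dividing gcd(13, 36) = 1 is 1, so a = b.
With σ(0) = 0 this makes σ injective on all of ℤ_{37}, hence bijective (finite equal-size domain and codomain). In particular σ is surjective.
Since σ is surjective, we find the preimage of 25. The inverse of x ↦ x^13 on (ℤ_{37})^× is x ↦ x^25, because 13·25 = 325 = 9·36 + 1 ≡ 1 (mod 36) and x^{36} = 1 for x ≠ 0 (Fermat). So σ⁻¹(25) = 25^25 mod 37.
Repeated squaring mod 37: 25^1 ≡ 25, 25^2 ≡ 25² = 625 ≡ 33, 25^4 ≡ 33² = 1089 ≡ 16, 25^8 ≡ 16² = 256 ≡ 34, 25^16 ≡ 34² = 1156 ≡ 9. Since 25 = 16 + 8 + 1, 25^25 ≡ 9·34·25: 9·34 = 306 ≡ 10, then 10·25 = 250 ≡ 28. So 25^25 ≡ 28 (mod 37).
Hence σ⁻¹(25) = 28.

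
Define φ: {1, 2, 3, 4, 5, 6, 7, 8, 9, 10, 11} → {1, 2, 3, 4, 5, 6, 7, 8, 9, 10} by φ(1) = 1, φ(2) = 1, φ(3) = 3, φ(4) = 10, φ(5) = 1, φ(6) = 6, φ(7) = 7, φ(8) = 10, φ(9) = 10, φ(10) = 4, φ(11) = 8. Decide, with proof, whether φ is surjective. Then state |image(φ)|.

7

No element maps to 2, so φ is not surjective.
The image of φ is {1, 3, 4, 6, 7, 8, 10}, which has 7 elements.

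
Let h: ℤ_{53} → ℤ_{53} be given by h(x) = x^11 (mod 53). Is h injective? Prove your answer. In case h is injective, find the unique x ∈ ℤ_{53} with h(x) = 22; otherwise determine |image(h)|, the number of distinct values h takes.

Since 53 is prime, the nonzero elements of ℤ_{53} form a cyclic group of order 52.
As gcd(11, 52) = 1, raising to the 11th power is a bijection on this group: if a^11 ≡ b^11 then (ab^{−1})^11 = 1, and the only element of order dividing gcd(11, 52) = 1 is 1, so a = b.
With h(0) = 0 this makes h injective on all of ℤ_{53}, hence bijective (finite equal-size domain and codomain). In particular h is injective.
Since h is injective, we find the preimage of 22. The inverse of x ↦ x^11 on (ℤ_{53})^× is x ↦ x^19, because 11·19 = 209 = 4·52 + 1 ≡ 1 (mod 52) and x^{52} = 1 for x ≠ 0 (Fermat). So h⁻¹(22) = 22^19 mod 53.
Repeated squaring mod 53: 22^1 ≡ 22, 22^2 ≡ 22² = 484 ≡ 7, 22^4 ≡ 7² = 49, 22^8 ≡ 49² = 2401 ≡ 16, 22^16 ≡ 16² = 256 ≡ 44. Since 19 = 16 + 2 + 1, 22^19 ≡ 44·7·22: 44·7 = 308 ≡ 43, then 43·22 = 946 ≡ 45. So 22^19 ≡ 45 (mod 53).
Hence h⁻¹(22) = 45.

45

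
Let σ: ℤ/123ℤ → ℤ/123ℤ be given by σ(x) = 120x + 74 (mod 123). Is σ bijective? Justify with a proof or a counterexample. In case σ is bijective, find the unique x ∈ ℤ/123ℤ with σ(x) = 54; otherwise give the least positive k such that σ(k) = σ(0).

We have gcd(120, 123) = 3 > 1. Taking u = 0 and v = 41: σ(0) = 74 and σ(41) = 120·41 + 74 = 4994 ≡ 74 (mod 123).
So σ(0) = σ(41) while 0 ≠ 41, hence σ is not injective, hence not bijective.
Since σ is not bijective, we find the least positive k with σ(k) = σ(0): this means 120k ≡ 0 (mod 123), i.e. 123 ∣ 120k. Since gcd(120, 123) = 3, dividing through by 3 this holds exactly when 41 ∣ 40k, and as gcd(40, 41) = 1, exactly when 41 ∣ k.
The smallest positive such k is 41.

41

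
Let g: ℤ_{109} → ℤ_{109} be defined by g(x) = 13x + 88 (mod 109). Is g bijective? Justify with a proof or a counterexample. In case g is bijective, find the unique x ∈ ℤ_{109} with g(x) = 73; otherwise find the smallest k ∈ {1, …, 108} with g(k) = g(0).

24

If g(u) = g(v), then 13u ≡ 13v (mod 109). Because gcd(13, 109) = 1, we may cancel 13 to get u ≡ v (mod 109).
We now compute 13⁻¹ mod 109 explicitly. Euclid's algorithm: 109 = 8·13 + 5, 13 = 2·5 + 3, 5 = 1·3 + 2, 3 = 1·2 + 1; back-substituting gives 1 = 42·13 − 5·109, so 13⁻¹ ≡ 42 (mod 109).
Then y ↦ 42(y − 88) is a two-sided inverse to g, so every y ∈ ℤ_{109} has a preimage.
Thus g is bijective.
Since g is bijective, we compute g⁻¹(73): solve 13x + 88 ≡ 73 (mod 109), i.e. 13x ≡ 94 (mod 109).
Multiplying by 13⁻¹ = 42 gives x ≡ 42·94 = 3948 = 36·109 + 24 ≡ 24 (mod 109).
Check: g(24) = 13·24 + 88 = 400 = 3·109 + 73 ≡ 73 (mod 109).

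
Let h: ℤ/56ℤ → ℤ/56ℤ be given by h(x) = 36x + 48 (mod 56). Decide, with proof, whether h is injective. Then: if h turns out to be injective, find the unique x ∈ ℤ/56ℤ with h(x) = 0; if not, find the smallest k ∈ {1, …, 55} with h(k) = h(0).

We have gcd(36, 56) = 4 > 1. Taking x_1 = 0 and x_2 = 14: h(0) = 48 and h(14) = 36·14 + 48 = 552 ≡ 48 (mod 56).
So h(0) = h(14) while 0 ≠ 14, so h is not injective.
Since h is not injective, we find the least positive k with h(k) = h(0): this means 36k ≡ 0 (mod 56), i.e. 56 ∣ 36k. Since gcd(36, 56) = 4, dividing through by 4 this holds exactly when 14 ∣ 9k, and as gcd(9, 14) = 1, exactly when 14 ∣ k.
The smallest positive such k is 14.

14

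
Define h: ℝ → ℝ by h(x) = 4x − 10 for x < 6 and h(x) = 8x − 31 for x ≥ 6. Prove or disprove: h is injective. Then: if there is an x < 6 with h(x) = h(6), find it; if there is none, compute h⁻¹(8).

Both pieces are strictly increasing (slopes 4 and 8), so each is injective on its own interval.
The left piece maps (−∞, 6) onto (−∞, 14); the right piece maps [6, ∞) onto [17, ∞).
These images are disjoint, so no value is attained by both pieces. So h is injective.
Because the two images are disjoint, no x < 6 has h(x) = h(6), so we compute h⁻¹(8): 8 lies in (−∞, 14), so solve 4x − 10 = 8: x = (8 + 10)/4 = 9/2.

9/2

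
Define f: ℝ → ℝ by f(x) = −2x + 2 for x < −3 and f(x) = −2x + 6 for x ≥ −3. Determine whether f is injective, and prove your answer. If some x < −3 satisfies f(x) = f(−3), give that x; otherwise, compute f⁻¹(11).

-5

Both pieces are strictly decreasing (slopes −2 and −2), so each is injective on its own interval.
The left piece maps (−∞, −3) onto (8, ∞); the right piece maps [−3, ∞) onto (−∞, 12].
These images overlap. In particular f(−3) = 12 (right piece), and solving −2x + 2 = 12 on the left piece gives x = −5 < −3.
So f(−5) = f(−3) with −5 ≠ −3, and f is not injective. This x = −5 is the requested value below −3.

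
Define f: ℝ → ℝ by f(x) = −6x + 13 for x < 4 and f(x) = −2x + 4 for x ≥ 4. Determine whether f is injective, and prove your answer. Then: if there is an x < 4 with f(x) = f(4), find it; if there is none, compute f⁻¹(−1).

Both pieces are strictly decreasing (slopes −6 and −2), so each is injective on its own interval.
The left piece maps (−∞, 4) onto (−11, ∞); the right piece maps [4, ∞) onto (−∞, −4].
These images overlap. In particular f(4) = −4 (right piece), and solving −6x + 13 = −4 on the left piece gives x = 17/6 < 4.
So f(17/6) = f(4) with 17/6 ≠ 4, and f is not injective. This x = 17/6 is the requested value below 4.

17/6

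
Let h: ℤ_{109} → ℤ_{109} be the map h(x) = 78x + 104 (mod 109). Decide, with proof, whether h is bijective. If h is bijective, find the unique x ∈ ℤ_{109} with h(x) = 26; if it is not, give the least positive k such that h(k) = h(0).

Recall: h is injective if h(s) = h(t) implies s = t.
If h(s) = h(t), then 78s ≡ 78t (mod 109). Because gcd(78, 109) = 1, we may cancel 78 to get s ≡ t (mod 109).
We now compute 78⁻¹ mod 109 explicitly. Euclid's algorithm: 109 = 1·78 + 31, 78 = 2·31 + 16, 31 = 1·16 + 15, 16 = 1·15 + 1; back-substituting gives 1 = 7·78 − 5·109, so 78⁻¹ ≡ 7 (mod 109).
For any y ∈ ℤ_{109}, x = 7(y − 104) mod 109 satisfies h(x) = 78·7(y − 104) + 104 ≡ y (since 78·7 ≡ 1 mod 109). So every y has a preimage.
Thus h is bijective.
Since h is bijective, we find h⁻¹(26): we need 78x ≡ 26 − 104 ≡ 31 (mod 109). Using 78⁻¹ = 7: x ≡ 7·31 = 217 = 1·109 + 108, so x = 108.
Check: h(108) = 78·108 + 104 = 8528 = 78·109 + 26 ≡ 26 (mod 109).

108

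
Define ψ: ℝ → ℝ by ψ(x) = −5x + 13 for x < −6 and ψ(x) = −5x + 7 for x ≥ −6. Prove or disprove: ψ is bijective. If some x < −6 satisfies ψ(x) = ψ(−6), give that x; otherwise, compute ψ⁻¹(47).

Both pieces are strictly decreasing (slopes −5 and −5), so each is injective on its own interval.
The left piece maps (−∞, −6) onto (43, ∞); the right piece maps [−6, ∞) onto (−∞, 37].
The images leave a gap (43 has no preimage), so ψ is not surjective, hence not bijective.
Because the two images are disjoint, no x < −6 has ψ(x) = ψ(−6), so we compute ψ⁻¹(47): 47 lies in (43, ∞), so solve −5x + 13 = 47: x = (47 − 13)/(−5) = −34/5.

-34/5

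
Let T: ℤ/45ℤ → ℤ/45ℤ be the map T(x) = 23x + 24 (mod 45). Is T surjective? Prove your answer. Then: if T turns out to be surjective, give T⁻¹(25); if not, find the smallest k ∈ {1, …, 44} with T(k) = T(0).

2

By definition, surjectivity means every element of the codomain has a preimage under T.
Since gcd(23, 45) = 1, 23 is invertible modulo 45. Euclid's algorithm: 45 = 1·23 + 22, 23 = 1·22 + 1; back-substituting gives 1 = 2·23 − 1·45, so 23⁻¹ ≡ 2 (mod 45).
Then y ↦ 2(y − 24) is a two-sided inverse to T, so every y ∈ ℤ/45ℤ has a preimage.
Therefore T is surjective.
Since T is surjective, we compute T⁻¹(25): solve 23x + 24 ≡ 25 (mod 45), i.e. 23x ≡ 1 (mod 45).
Multiplying by 23⁻¹ = 2 gives x ≡ 2·1 = 2 ≡ 2 (mod 45).
Check: T(2) = 23·2 + 24 = 70 = 1·45 + 25 ≡ 25 (mod 45).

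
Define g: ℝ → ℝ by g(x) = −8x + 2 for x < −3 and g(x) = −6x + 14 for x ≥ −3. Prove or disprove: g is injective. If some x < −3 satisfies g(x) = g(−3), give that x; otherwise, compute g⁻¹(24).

Both pieces are strictly decreasing (slopes −8 and −6), so each is injective on its own interval.
The left piece maps (−∞, −3) onto (26, ∞); the right piece maps [−3, ∞) onto (−∞, 32].
These images overlap. In particular g(−3) = 32 (right piece), and solving −8x + 2 = 32 on the left piece gives x = −15/4 < −3.
So g(−15/4) = g(−3) with −15/4 ≠ −3, and g is not injective. This x = −15/4 is the requested value below −3.

-15/4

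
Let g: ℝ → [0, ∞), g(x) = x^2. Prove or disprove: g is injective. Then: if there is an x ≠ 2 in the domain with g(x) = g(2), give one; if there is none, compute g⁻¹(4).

-2

g(2) = 4 = (−2)^2 = g(−2) (since 2 is even), with 2 ≠ −2. So g is not injective.
For the follow-up, such an x exists: taking x = −2 ∈ ℝ gives g(−2) = 4 = g(2) with −2 ≠ 2.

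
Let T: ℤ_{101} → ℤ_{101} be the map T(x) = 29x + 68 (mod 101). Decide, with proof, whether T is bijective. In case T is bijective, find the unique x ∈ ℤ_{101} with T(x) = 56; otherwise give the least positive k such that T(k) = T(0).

17

Suppose T(u) = T(v) in ℤ_{101}. Then 29u + 68 ≡ 29v + 68 (mod 101), thus 29(u − v) ≡ 0 (mod 101).
Since gcd(29, 101) = 1, 29 is invertible modulo 101, hence u − v ≡ 0 (mod 101), i.e. u = v.
We now compute 29⁻¹ mod 101 explicitly. Euclid's algorithm: 101 = 3·29 + 14, 29 = 2·14 + 1; back-substituting gives 1 = 7·29 − 2·101, so 29⁻¹ ≡ 7 (mod 101).
For any y ∈ ℤ_{101}, x = 7(y − 68) mod 101 satisfies T(x) = 29·7(y − 68) + 68 ≡ y (since 29·7 ≡ 1 mod 101). So every y has a preimage.
Therefore T is bijective.
Since T is bijective, we find T⁻¹(56): we need 29x ≡ 56 − 68 ≡ 89 (mod 101). Using 29⁻¹ = 7: x ≡ 7·89 = 623 = 6·101 + 17, so x = 17.
Check: T(17) = 29·17 + 68 = 561 = 5·101 + 56 ≡ 56 (mod 101).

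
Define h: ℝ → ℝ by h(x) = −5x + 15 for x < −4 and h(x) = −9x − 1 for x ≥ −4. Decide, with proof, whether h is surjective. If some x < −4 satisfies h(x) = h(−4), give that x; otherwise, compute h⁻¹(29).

-10/3

Both pieces are strictly decreasing (slopes −5 and −9), so each is injective on its own interval.
The left piece maps (−∞, −4) onto (35, ∞); the right piece maps [−4, ∞) onto (−∞, 35].
These images together cover ℝ, so h is surjective.
Because the two images are disjoint, no x < −4 has h(x) = h(−4), so we compute h⁻¹(29): 29 lies in (−∞, 35], so solve −9x − 1 = 29: x = (29 + 1)/(−9) = −10/3.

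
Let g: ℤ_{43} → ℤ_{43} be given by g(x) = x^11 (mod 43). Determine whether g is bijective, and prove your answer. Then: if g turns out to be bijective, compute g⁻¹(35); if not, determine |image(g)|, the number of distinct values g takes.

Since 43 is prime, the nonzero elements of ℤ_{43} form a cyclic group of order 42.
As gcd(11, 42) = 1, raising to the 11th power is a bijection on this group: if x_1^11 ≡ x_2^11 then (x_1x_2^{−1})^11 = 1, and the only element of order dividing gcd(11, 42) = 1 is 1, so x_1 = x_2.
With g(0) = 0 this makes g injective on all of ℤ_{43}, hence bijective (finite equal-size domain and codomain). In particular g is bijective.
Since g is bijective, we find the preimage of 35. The inverse of x ↦ x^11 on (ℤ_{43})^× is x ↦ x^23, because 11·23 = 253 = 6·42 + 1 ≡ 1 (mod 42) and x^{42} = 1 for x ≠ 0 (Fermat). So g⁻¹(35) = 35^23 mod 43.
Repeated squaring mod 43: 35^1 ≡ 35, 35^2 ≡ 35² = 1225 ≡ 21, 35^4 ≡ 21² = 441 ≡ 11, 35^8 ≡ 11² = 121 ≡ 35, 35^16 ≡ 35² = 1225 ≡ 21. Since 23 = 16 + 4 + 2 + 1, 35^23 ≡ 21·11·21·35: 21·11 = 231 ≡ 16, then 16·21 = 336 ≡ 35, then 35·35 = 1225 ≡ 21. So 35^23 ≡ 21 (mod 43).
Hence g⁻¹(35) = 21.

21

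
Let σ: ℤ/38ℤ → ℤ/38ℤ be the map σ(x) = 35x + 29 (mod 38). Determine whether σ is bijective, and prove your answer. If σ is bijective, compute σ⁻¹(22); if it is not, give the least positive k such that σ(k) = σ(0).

15

Recall that injectivity means: for all u, v in the domain, σ(u) = σ(v) implies u = v.
If σ(u) = σ(v), then 35u ≡ 35v (mod 38). Because gcd(35, 38) = 1, we may cancel 35 to get u ≡ v (mod 38).
We now compute 35⁻¹ mod 38 explicitly. Euclid's algorithm: 38 = 1·35 + 3, 35 = 11·3 + 2, 3 = 1·2 + 1; back-substituting gives 1 = 25·35 − 23·38, so 35⁻¹ ≡ 25 (mod 38).
For any y ∈ ℤ/38ℤ, x = 25(y − 29) mod 38 satisfies σ(x) = 35·25(y − 29) + 29 ≡ y (since 35·25 ≡ 1 mod 38). So every y has a preimage.
So σ is bijective.
Since σ is bijective, we find σ⁻¹(22): we need 35x ≡ 22 − 29 ≡ 31 (mod 38). Using 35⁻¹ = 25: x ≡ 25·31 = 775 = 20·38 + 15, so x = 15.
Check: σ(15) = 35·15 + 29 = 554 = 14·38 + 22 ≡ 22 (mod 38).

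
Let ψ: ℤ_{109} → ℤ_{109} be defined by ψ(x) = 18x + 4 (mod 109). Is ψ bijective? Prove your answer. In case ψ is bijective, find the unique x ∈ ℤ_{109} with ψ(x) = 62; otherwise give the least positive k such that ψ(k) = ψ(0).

Suppose ψ(s) = ψ(t) in ℤ_{109}. Then 18s + 4 ≡ 18t + 4 (mod 109), therefore 18(s − t) ≡ 0 (mod 109).
Since gcd(18, 109) = 1, 18 is invertible modulo 109, hence s − t ≡ 0 (mod 109), i.e. s = t.
We now compute 18⁻¹ mod 109 explicitly. Euclid's algorithm: 109 = 6·18 + 1; back-substituting gives 1 = 103·18 − 17·109, so 18⁻¹ ≡ 103 (mod 109).
For any y ∈ ℤ_{109}, x = 103(y − 4) mod 109 satisfies ψ(x) = 18·103(y − 4) + 4 ≡ y (since 18·103 ≡ 1 mod 109). So every y has a preimage.
So ψ is bijective.
Since ψ is bijective, we find ψ⁻¹(62): we need 18x ≡ 62 − 4 ≡ 58 (mod 109). Using 18⁻¹ = 103: x ≡ 103·58 = 5974 = 54·109 + 88, so x = 88.
Check: ψ(88) = 18·88 + 4 = 1588 = 14·109 + 62 ≡ 62 (mod 109).

88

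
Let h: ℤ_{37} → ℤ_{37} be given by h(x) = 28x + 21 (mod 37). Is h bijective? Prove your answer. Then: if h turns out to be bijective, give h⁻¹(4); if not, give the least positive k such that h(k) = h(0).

By definition, h is injective when h(s) = h(t) forces s = t.
Suppose h(s) = h(t) in ℤ_{37}. Then 28s + 21 ≡ 28t + 21 (mod 37), hence 28(s − t) ≡ 0 (mod 37).
Since gcd(28, 37) = 1, 28 is invertible modulo 37, thus s − t ≡ 0 (mod 37), i.e. s = t.
We now compute 28⁻¹ mod 37 explicitly. Euclid's algorithm: 37 = 1·28 + 9, 28 = 3·9 + 1; back-substituting gives 1 = 4·28 − 3·37, so 28⁻¹ ≡ 4 (mod 37).
Then y ↦ 4(y − 21) is a two-sided inverse to h, so every y ∈ ℤ_{37} has a preimage.
So h is bijective.
Since h is bijective, we compute h⁻¹(4): solve 28x + 21 ≡ 4 (mod 37), i.e. 28x ≡ 20 (mod 37).
Multiplying by 28⁻¹ = 4 gives x ≡ 4·20 = 80 = 2·37 + 6 ≡ 6 (mod 37).
Check: h(6) = 28·6 + 21 = 189 = 5·37 + 4 ≡ 4 (mod 37).

6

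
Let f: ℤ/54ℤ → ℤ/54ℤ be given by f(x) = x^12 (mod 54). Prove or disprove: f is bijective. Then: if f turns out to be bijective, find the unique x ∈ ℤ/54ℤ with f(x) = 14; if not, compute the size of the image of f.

8

f(0) = 0^12 = 0.
f(6): Repeated squaring mod 54: 6^1 ≡ 6, 6^2 ≡ 6² = 36, 6^4 ≡ 36² = 1296 ≡ 0, 6^8 ≡ 0² = 0. Since 12 = 8 + 4, 6^12 ≡ 0·0: 0·0 = 0. So 6^12 ≡ 0 (mod 54).
So f(0) = f(6) = 0 while 0 ≠ 6, therefore f is not injective, hence not bijective.
Since f is not bijective, we determine |image(f)|. Computing x^12 mod 54 for each x (by repeated squaring, reducing mod 54 at every step), the values f(0), f(1), …, f(53) are: 0, 1, 46, 27, 10, 37, 0, 19, 28, 27, 28, 19, 0, 37, 10, 27, 46, 1, 0, 1, 46, 27, 10, 37, 0, 19, 28, 27, 28, 19, 0, 37, 10, 27, 46, 1, 0, 1, 46, 27, 10, 37, 0, 19, 28, 27, 28, 19, 0, 37, 10, 27, 46, 1.
The distinct values are {0, 1, 10, 19, 27, 28, 37, 46}; there are 8 of them.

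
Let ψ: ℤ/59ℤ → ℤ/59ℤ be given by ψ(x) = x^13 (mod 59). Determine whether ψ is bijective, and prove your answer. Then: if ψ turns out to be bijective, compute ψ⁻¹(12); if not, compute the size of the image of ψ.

Since 59 is prime, the nonzero elements of ℤ/59ℤ form a cyclic group of order 58.
As gcd(13, 58) = 1, raising to the 13th power is a bijection on this group: if s^13 ≡ t^13 then (st^{−1})^13 = 1, and the only element of order dividing gcd(13, 58) = 1 is 1, so s = t.
With ψ(0) = 0 this makes ψ injective on all of ℤ/59ℤ, hence bijective (finite equal-size domain and codomain). In particular ψ is bijective.
Since ψ is bijective, we find the preimage of 12. The inverse of x ↦ x^13 on (ℤ/59ℤ)^× is x ↦ x^9, because 13·9 = 117 = 2·58 + 1 ≡ 1 (mod 58) and x^{58} = 1 for x ≠ 0 (Fermat). So ψ⁻¹(12) = 12^9 mod 59.
Repeated squaring mod 59: 12^1 ≡ 12, 12^2 ≡ 12² = 144 ≡ 26, 12^4 ≡ 26² = 676 ≡ 27, 12^8 ≡ 27² = 729 ≡ 21. Since 9 = 8 + 1, 12^9 ≡ 21·12: 21·12 = 252 ≡ 16. So 12^9 ≡ 16 (mod 59).
Hence ψ⁻¹(12) = 16.

16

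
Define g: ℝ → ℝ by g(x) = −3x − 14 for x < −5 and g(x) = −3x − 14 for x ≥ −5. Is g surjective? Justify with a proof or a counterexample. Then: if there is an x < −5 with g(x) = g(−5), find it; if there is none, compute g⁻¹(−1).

Both pieces are strictly decreasing (slopes −3 and −3), so each is injective on its own interval.
The left piece maps (−∞, −5) onto (1, ∞); the right piece maps [−5, ∞) onto (−∞, 1].
These images together cover ℝ, so g is surjective.
Because the two images are disjoint, no x < −5 has g(x) = g(−5), so we compute g⁻¹(−1): −1 lies in (−∞, 1], so solve −3x − 14 = −1: x = (−1 + 14)/(−3) = −13/3.

-13/3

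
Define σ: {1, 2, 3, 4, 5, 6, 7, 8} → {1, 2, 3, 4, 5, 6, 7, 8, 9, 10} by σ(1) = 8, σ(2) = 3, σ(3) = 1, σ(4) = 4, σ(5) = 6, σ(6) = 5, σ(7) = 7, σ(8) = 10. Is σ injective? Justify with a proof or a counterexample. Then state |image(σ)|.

The values σ(1), …, σ(8) are 8, 3, 1, 4, 6, 5, 7, 10 — all distinct.
So σ(u) = σ(v) only when u = v, and σ is injective.
The image of σ is {1, 3, 4, 5, 6, 7, 8, 10}, which has 8 elements.

8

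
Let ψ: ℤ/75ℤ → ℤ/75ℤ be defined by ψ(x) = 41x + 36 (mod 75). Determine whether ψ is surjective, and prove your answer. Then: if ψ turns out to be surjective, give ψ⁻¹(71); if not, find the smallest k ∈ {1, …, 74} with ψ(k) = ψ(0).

10

Recall that ψ is surjective if every y in the codomain equals ψ(x) for some x in the domain.
Since gcd(41, 75) = 1, 41 is invertible modulo 75. Euclid's algorithm: 75 = 1·41 + 34, 41 = 1·34 + 7, 34 = 4·7 + 6, 7 = 1·6 + 1; back-substituting gives 1 = 11·41 − 6·75, so 41⁻¹ ≡ 11 (mod 75).
Then y ↦ 11(y − 36) is a two-sided inverse to ψ, so every y ∈ ℤ/75ℤ has a preimage.
So ψ is surjective.
Since ψ is surjective, we find ψ⁻¹(71): we need 41x ≡ 71 − 36 ≡ 35 (mod 75). Using 41⁻¹ = 11: x ≡ 11·35 = 385 = 5·75 + 10, so x = 10.
Check: ψ(10) = 41·10 + 36 = 446 = 5·75 + 71 ≡ 71 (mod 75).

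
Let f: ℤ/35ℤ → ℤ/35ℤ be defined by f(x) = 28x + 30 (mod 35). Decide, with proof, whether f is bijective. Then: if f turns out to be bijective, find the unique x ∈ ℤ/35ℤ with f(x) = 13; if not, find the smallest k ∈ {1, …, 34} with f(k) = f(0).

Recall that f is injective if f(u) = f(v) implies u = v.
We have gcd(28, 35) = 7 > 1. Taking u = 0 and v = 5: f(0) = 30 and f(5) = 28·5 + 30 = 170 ≡ 30 (mod 35).
So f(0) = f(5) while 0 ≠ 5, therefore f is not injective, hence not bijective.
Since f is not bijective, we find the least positive k with f(k) = f(0): this means 28k ≡ 0 (mod 35), i.e. 35 ∣ 28k. Since gcd(28, 35) = 7, dividing through by 7 this holds exactly when 5 ∣ 4k, and as gcd(4, 5) = 1, exactly when 5 ∣ k.
The smallest positive such k is 5.

5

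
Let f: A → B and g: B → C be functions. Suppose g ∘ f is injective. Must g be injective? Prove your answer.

not injective

No. Take A = {0}, B = {0, 1}, C = {0, 1}, f(a) = a for each a ∈ A, and g(b) = 0 if b ∈ {0, 1} else g(b) = b.
Then g ∘ f = f is injective (A ⊂ B and f is the inclusion), but g(0) = g(1) = 0 with 0 ≠ 1, so g is not injective.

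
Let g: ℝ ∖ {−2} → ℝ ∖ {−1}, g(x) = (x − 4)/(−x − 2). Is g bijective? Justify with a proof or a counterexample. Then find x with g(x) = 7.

-5/4

Suppose g(a) = g(b). Cross-multiplying: (a − 4)(−b − 2) = (b − 4)(−a − 2).
Expanding both sides and cancelling the symmetric terms leaves −6·(a − b) = 0. Since −6 ≠ 0, a = b. So g is injective.
For any y ≠ −1, solving y(−x − 2) = x − 4 for x gives a well-defined x ≠ −2. So g is surjective.
So g is bijective.
Solving g(x) = 7: cross-multiplying gives x − 4 = 7(−x − 2), which rearranges to 8x = −10, so x = −5/4.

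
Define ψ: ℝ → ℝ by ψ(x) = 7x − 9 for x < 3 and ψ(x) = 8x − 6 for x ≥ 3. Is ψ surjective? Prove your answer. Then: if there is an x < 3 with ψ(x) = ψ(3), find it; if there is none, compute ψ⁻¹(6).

Both pieces are strictly increasing (slopes 7 and 8), so each is injective on its own interval.
The left piece maps (−∞, 3) onto (−∞, 12); the right piece maps [3, ∞) onto [18, ∞).
The union (−∞, 12) ∪ [18, ∞) omits the interval between 12 and 18; in particular 12 has no preimage. So ψ is not surjective.
Because the two images are disjoint, no x < 3 has ψ(x) = ψ(3), so we compute ψ⁻¹(6): 6 lies in (−∞, 12), so solve 7x − 9 = 6: x = (6 + 9)/7 = 15/7.

15/7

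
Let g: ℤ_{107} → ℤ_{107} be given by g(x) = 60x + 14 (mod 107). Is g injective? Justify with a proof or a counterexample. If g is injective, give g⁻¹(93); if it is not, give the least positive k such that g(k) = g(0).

Suppose g(u) = g(v) in ℤ_{107}. Then 60u + 14 ≡ 60v + 14 (mod 107), so 60(u − v) ≡ 0 (mod 107).
Since gcd(60, 107) = 1, 60 is invertible modulo 107, therefore u − v ≡ 0 (mod 107), i.e. u = v.
Hence g is injective.
We now compute 60⁻¹ mod 107 explicitly. Euclid's algorithm: 107 = 1·60 + 47, 60 = 1·47 + 13, 47 = 3·13 + 8, 13 = 1·8 + 5, 8 = 1·5 + 3, 5 = 1·3 + 2, 3 = 1·2 + 1; back-substituting gives 1 = 66·60 − 37·107, so 60⁻¹ ≡ 66 (mod 107).
Since g is injective, we compute g⁻¹(93): solve 60x + 14 ≡ 93 (mod 107), i.e. 60x ≡ 79 (mod 107).
Multiplying by 60⁻¹ = 66 gives x ≡ 66·79 = 5214 = 48·107 + 78 ≡ 78 (mod 107).
Check: g(78) = 60·78 + 14 = 4694 = 43·107 + 93 ≡ 93 (mod 107).

78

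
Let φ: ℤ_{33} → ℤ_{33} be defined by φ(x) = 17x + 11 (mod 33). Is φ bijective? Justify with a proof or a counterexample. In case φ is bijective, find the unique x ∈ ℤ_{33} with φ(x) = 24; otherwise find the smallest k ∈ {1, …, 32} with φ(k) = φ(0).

If φ(x_1) = φ(x_2), then 17x_1 ≡ 17x_2 (mod 33). Because gcd(17, 33) = 1, we may cancel 17 to get x_1 ≡ x_2 (mod 33).
We now compute 17⁻¹ mod 33 explicitly. Euclid's algorithm: 33 = 1·17 + 16, 17 = 1·16 + 1; back-substituting gives 1 = 2·17 − 1·33, so 17⁻¹ ≡ 2 (mod 33).
Then y ↦ 2(y − 11) is a two-sided inverse to φ, so every y ∈ ℤ_{33} has a preimage.
Thus φ is bijective.
Since φ is bijective, we find φ⁻¹(24): we need 17x ≡ 24 − 11 ≡ 13 (mod 33). Using 17⁻¹ = 2: x ≡ 2·13 = 26, so x = 26.
Check: φ(26) = 17·26 + 11 = 453 = 13·33 + 24 ≡ 24 (mod 33).

26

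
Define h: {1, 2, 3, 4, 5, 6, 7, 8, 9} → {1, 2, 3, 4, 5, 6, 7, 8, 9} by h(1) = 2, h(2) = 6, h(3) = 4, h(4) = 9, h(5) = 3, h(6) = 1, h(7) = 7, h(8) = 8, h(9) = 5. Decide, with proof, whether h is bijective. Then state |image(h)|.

9

The values 2, 6, 4, 9, 3, 1, 7, 8, 5 are a permutation of {1, 2, 3, 4, 5, 6, 7, 8, 9}: each element appears exactly once.
So h is injective and surjective, hence bijective.
The image of h is {1, 2, 3, 4, 5, 6, 7, 8, 9}, which has 9 elements.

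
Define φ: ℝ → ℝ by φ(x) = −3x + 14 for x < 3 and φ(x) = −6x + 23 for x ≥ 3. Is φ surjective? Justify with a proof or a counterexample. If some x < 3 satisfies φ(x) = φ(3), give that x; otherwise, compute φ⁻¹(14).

Both pieces are strictly decreasing (slopes −3 and −6), so each is injective on its own interval.
The left piece maps (−∞, 3) onto (5, ∞); the right piece maps [3, ∞) onto (−∞, 5].
These images together cover ℝ, so φ is surjective.
Because the two images are disjoint, no x < 3 has φ(x) = φ(3), so we compute φ⁻¹(14): 14 lies in (5, ∞), so solve −3x + 14 = 14: x = (14 − 14)/(−3) = 0.

0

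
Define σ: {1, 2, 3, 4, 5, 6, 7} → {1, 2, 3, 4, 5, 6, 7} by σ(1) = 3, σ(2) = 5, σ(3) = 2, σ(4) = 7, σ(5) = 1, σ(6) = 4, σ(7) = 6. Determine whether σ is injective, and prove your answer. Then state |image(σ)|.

7

The values σ(1), …, σ(7) are 3, 5, 2, 7, 1, 4, 6 — all distinct.
So σ(x_1) = σ(x_2) only when x_1 = x_2, and σ is injective.
The image of σ is {1, 2, 3, 4, 5, 6, 7}, which has 7 elements.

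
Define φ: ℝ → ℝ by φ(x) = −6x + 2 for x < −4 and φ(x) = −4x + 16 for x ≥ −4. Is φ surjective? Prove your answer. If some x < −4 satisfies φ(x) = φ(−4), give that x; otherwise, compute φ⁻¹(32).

Both pieces are strictly decreasing (slopes −6 and −4), so each is injective on its own interval.
The left piece maps (−∞, −4) onto (26, ∞); the right piece maps [−4, ∞) onto (−∞, 32].
The union (26, ∞) ∪ (−∞, 32] covers ℝ, so φ is surjective.
For the follow-up: the images overlap, so an x < −4 with φ(x) = φ(−4) exists. φ(−4) = 32; solving −6x + 2 = 32 for x < −4 gives x = (32 − 2)/(−6) = −5.

-5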